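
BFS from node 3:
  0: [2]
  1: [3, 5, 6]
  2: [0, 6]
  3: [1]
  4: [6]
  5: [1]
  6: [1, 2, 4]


Visit 3, enqueue [1]
Visit 1, enqueue [5, 6]
Visit 5, enqueue []
Visit 6, enqueue [2, 4]
Visit 2, enqueue [0]
Visit 4, enqueue []
Visit 0, enqueue []

BFS order: [3, 1, 5, 6, 2, 4, 0]


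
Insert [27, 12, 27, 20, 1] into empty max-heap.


Insert 27: [27]
Insert 12: [27, 12]
Insert 27: [27, 12, 27]
Insert 20: [27, 20, 27, 12]
Insert 1: [27, 20, 27, 12, 1]

Final heap: [27, 20, 27, 12, 1]


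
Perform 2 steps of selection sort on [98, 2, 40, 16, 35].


Initial: [98, 2, 40, 16, 35]
Step 1: min=2 at 1
  Swap: [2, 98, 40, 16, 35]
Step 2: min=16 at 3
  Swap: [2, 16, 40, 98, 35]

After 2 steps: [2, 16, 40, 98, 35]


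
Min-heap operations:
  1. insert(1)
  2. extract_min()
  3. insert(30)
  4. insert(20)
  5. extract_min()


insert(1) -> [1]
extract_min()->1, []
insert(30) -> [30]
insert(20) -> [20, 30]
extract_min()->20, [30]

Final heap: [30]


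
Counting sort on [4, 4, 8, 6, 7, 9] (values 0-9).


Input: [4, 4, 8, 6, 7, 9]
Counts: [0, 0, 0, 0, 2, 0, 1, 1, 1, 1]

Sorted: [4, 4, 6, 7, 8, 9]


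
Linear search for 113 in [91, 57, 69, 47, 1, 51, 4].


i=0: 91!=113
i=1: 57!=113
i=2: 69!=113
i=3: 47!=113
i=4: 1!=113
i=5: 51!=113
i=6: 4!=113

Not found, 7 comps


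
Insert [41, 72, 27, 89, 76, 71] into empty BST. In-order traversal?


Insert 41: root
Insert 72: R from 41
Insert 27: L from 41
Insert 89: R from 41 -> R from 72
Insert 76: R from 41 -> R from 72 -> L from 89
Insert 71: R from 41 -> L from 72

In-order: [27, 41, 71, 72, 76, 89]


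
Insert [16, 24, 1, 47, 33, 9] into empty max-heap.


Insert 16: [16]
Insert 24: [24, 16]
Insert 1: [24, 16, 1]
Insert 47: [47, 24, 1, 16]
Insert 33: [47, 33, 1, 16, 24]
Insert 9: [47, 33, 9, 16, 24, 1]

Final heap: [47, 33, 9, 16, 24, 1]


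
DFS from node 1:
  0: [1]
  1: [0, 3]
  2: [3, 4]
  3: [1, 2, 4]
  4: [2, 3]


Visit 1, push [3, 0]
Visit 0, push []
Visit 3, push [4, 2]
Visit 2, push [4]
Visit 4, push []

DFS order: [1, 0, 3, 2, 4]


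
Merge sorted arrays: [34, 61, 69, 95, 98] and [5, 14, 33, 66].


Take 5 from B
Take 14 from B
Take 33 from B
Take 34 from A
Take 61 from A
Take 66 from B

Merged: [5, 14, 33, 34, 61, 66, 69, 95, 98]


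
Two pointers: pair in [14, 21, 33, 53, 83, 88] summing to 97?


lo=0(14)+hi=5(88)=102
lo=0(14)+hi=4(83)=97

Yes: 14+83=97


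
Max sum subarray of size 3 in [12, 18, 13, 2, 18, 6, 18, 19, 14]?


[0:3]: 43
[1:4]: 33
[2:5]: 33
[3:6]: 26
[4:7]: 42
[5:8]: 43
[6:9]: 51

Max: 51 at [6:9]


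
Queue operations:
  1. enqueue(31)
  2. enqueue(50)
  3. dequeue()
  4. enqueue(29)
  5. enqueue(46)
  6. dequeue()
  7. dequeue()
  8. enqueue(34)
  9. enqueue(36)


enqueue(31) -> [31]
enqueue(50) -> [31, 50]
dequeue()->31, [50]
enqueue(29) -> [50, 29]
enqueue(46) -> [50, 29, 46]
dequeue()->50, [29, 46]
dequeue()->29, [46]
enqueue(34) -> [46, 34]
enqueue(36) -> [46, 34, 36]

Final queue: [46, 34, 36]


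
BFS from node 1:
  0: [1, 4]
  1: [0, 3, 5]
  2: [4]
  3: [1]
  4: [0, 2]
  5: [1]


Visit 1, enqueue [0, 3, 5]
Visit 0, enqueue [4]
Visit 3, enqueue []
Visit 5, enqueue []
Visit 4, enqueue [2]
Visit 2, enqueue []

BFS order: [1, 0, 3, 5, 4, 2]


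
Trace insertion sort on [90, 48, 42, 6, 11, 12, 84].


Initial: [90, 48, 42, 6, 11, 12, 84]
Insert 48: [48, 90, 42, 6, 11, 12, 84]
Insert 42: [42, 48, 90, 6, 11, 12, 84]
Insert 6: [6, 42, 48, 90, 11, 12, 84]
Insert 11: [6, 11, 42, 48, 90, 12, 84]
Insert 12: [6, 11, 12, 42, 48, 90, 84]
Insert 84: [6, 11, 12, 42, 48, 84, 90]

Sorted: [6, 11, 12, 42, 48, 84, 90]


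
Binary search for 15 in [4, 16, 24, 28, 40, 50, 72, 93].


Step 1: lo=0, hi=7, mid=3, val=28
Step 2: lo=0, hi=2, mid=1, val=16
Step 3: lo=0, hi=0, mid=0, val=4

Not found


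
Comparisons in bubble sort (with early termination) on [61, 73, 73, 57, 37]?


Algorithm: bubble sort (with early termination)
Input: [61, 73, 73, 57, 37]
Sorted: [37, 57, 61, 73, 73]

10


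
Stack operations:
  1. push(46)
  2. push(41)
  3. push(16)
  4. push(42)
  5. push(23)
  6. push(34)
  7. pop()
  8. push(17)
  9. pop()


push(46) -> [46]
push(41) -> [46, 41]
push(16) -> [46, 41, 16]
push(42) -> [46, 41, 16, 42]
push(23) -> [46, 41, 16, 42, 23]
push(34) -> [46, 41, 16, 42, 23, 34]
pop()->34, [46, 41, 16, 42, 23]
push(17) -> [46, 41, 16, 42, 23, 17]
pop()->17, [46, 41, 16, 42, 23]

Final stack: [46, 41, 16, 42, 23]


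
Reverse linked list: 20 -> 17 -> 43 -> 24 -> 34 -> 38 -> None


Step 1: curr=20, set curr.next=prev(None) | reversed so far: 20
Step 2: curr=17, set curr.next=prev(20) | reversed so far: 17 -> 20
Step 3: curr=43, set curr.next=prev(17) | reversed so far: 43 -> 17 -> 20
Step 4: curr=24, set curr.next=prev(43) | reversed so far: 24 -> 43 -> 17 -> 20
Step 5: curr=34, set curr.next=prev(24) | reversed so far: 34 -> 24 -> 43 -> 17 -> 20
Step 6: curr=38, set curr.next=prev(34) | reversed so far: 38 -> 34 -> 24 -> 43 -> 17 -> 20

38 -> 34 -> 24 -> 43 -> 17 -> 20 -> None


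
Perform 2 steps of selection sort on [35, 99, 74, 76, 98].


Initial: [35, 99, 74, 76, 98]
Step 1: min=35 at 0
  Swap: [35, 99, 74, 76, 98]
Step 2: min=74 at 2
  Swap: [35, 74, 99, 76, 98]

After 2 steps: [35, 74, 99, 76, 98]


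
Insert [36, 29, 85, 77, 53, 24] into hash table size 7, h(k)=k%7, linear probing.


Insert 36: h=1 -> slot 1
Insert 29: h=1, 1 probes -> slot 2
Insert 85: h=1, 2 probes -> slot 3
Insert 77: h=0 -> slot 0
Insert 53: h=4 -> slot 4
Insert 24: h=3, 2 probes -> slot 5

Table: [77, 36, 29, 85, 53, 24, None]


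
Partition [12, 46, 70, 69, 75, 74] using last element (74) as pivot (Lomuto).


Pivot: 74
  12 <= 74: advance i (no swap)
  46 <= 74: advance i (no swap)
  70 <= 74: advance i (no swap)
  69 <= 74: advance i (no swap)
Place pivot at 4: [12, 46, 70, 69, 74, 75]

Partitioned: [12, 46, 70, 69, 74, 75]


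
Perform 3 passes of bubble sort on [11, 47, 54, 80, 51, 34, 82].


Initial: [11, 47, 54, 80, 51, 34, 82]
Pass 1: [11, 47, 54, 51, 34, 80, 82] (2 swaps)
Pass 2: [11, 47, 51, 34, 54, 80, 82] (2 swaps)
Pass 3: [11, 47, 34, 51, 54, 80, 82] (1 swaps)

After 3 passes: [11, 47, 34, 51, 54, 80, 82]


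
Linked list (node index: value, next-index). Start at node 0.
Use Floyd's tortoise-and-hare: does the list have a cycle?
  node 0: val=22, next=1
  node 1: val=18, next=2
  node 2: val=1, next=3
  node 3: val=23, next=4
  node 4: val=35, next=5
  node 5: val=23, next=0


Floyd's tortoise (slow, +1) and hare (fast, +2):
  init: slow=0, fast=0
  step 1: slow=1, fast=2
  step 2: slow=2, fast=4
  step 3: slow=3, fast=0
  step 4: slow=4, fast=2
  step 5: slow=5, fast=4
  step 6: slow=0, fast=0
  slow == fast at node 0: cycle detected

Cycle: yes


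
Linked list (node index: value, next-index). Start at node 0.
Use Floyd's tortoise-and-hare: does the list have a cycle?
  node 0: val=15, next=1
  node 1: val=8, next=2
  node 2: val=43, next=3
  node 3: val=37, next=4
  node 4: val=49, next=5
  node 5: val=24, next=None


Floyd's tortoise (slow, +1) and hare (fast, +2):
  init: slow=0, fast=0
  step 1: slow=1, fast=2
  step 2: slow=2, fast=4
  step 3: fast 4->5->None, no cycle

Cycle: no


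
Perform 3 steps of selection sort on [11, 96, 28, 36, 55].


Initial: [11, 96, 28, 36, 55]
Step 1: min=11 at 0
  Swap: [11, 96, 28, 36, 55]
Step 2: min=28 at 2
  Swap: [11, 28, 96, 36, 55]
Step 3: min=36 at 3
  Swap: [11, 28, 36, 96, 55]

After 3 steps: [11, 28, 36, 96, 55]


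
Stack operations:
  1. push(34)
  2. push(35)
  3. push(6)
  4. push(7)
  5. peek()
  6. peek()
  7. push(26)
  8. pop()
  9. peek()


push(34) -> [34]
push(35) -> [34, 35]
push(6) -> [34, 35, 6]
push(7) -> [34, 35, 6, 7]
peek()->7
peek()->7
push(26) -> [34, 35, 6, 7, 26]
pop()->26, [34, 35, 6, 7]
peek()->7

Final stack: [34, 35, 6, 7]


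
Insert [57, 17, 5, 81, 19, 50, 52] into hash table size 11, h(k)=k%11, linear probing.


Insert 57: h=2 -> slot 2
Insert 17: h=6 -> slot 6
Insert 5: h=5 -> slot 5
Insert 81: h=4 -> slot 4
Insert 19: h=8 -> slot 8
Insert 50: h=6, 1 probes -> slot 7
Insert 52: h=8, 1 probes -> slot 9

Table: [None, None, 57, None, 81, 5, 17, 50, 19, 52, None]


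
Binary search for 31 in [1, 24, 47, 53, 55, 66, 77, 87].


Step 1: lo=0, hi=7, mid=3, val=53
Step 2: lo=0, hi=2, mid=1, val=24
Step 3: lo=2, hi=2, mid=2, val=47

Not found


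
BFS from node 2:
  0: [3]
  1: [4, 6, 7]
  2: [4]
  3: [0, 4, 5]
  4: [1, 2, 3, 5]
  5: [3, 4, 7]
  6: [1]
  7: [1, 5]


Visit 2, enqueue [4]
Visit 4, enqueue [1, 3, 5]
Visit 1, enqueue [6, 7]
Visit 3, enqueue [0]
Visit 5, enqueue []
Visit 6, enqueue []
Visit 7, enqueue []
Visit 0, enqueue []

BFS order: [2, 4, 1, 3, 5, 6, 7, 0]


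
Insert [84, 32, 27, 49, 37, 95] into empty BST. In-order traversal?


Insert 84: root
Insert 32: L from 84
Insert 27: L from 84 -> L from 32
Insert 49: L from 84 -> R from 32
Insert 37: L from 84 -> R from 32 -> L from 49
Insert 95: R from 84

In-order: [27, 32, 37, 49, 84, 95]


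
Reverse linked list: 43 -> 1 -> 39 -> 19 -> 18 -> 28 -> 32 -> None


Step 1: curr=43, set curr.next=prev(None) | reversed so far: 43
Step 2: curr=1, set curr.next=prev(43) | reversed so far: 1 -> 43
Step 3: curr=39, set curr.next=prev(1) | reversed so far: 39 -> 1 -> 43
Step 4: curr=19, set curr.next=prev(39) | reversed so far: 19 -> 39 -> 1 -> 43
Step 5: curr=18, set curr.next=prev(19) | reversed so far: 18 -> 19 -> 39 -> 1 -> 43
Step 6: curr=28, set curr.next=prev(18) | reversed so far: 28 -> 18 -> 19 -> 39 -> 1 -> 43
Step 7: curr=32, set curr.next=prev(28) | reversed so far: 32 -> 28 -> 18 -> 19 -> 39 -> 1 -> 43

32 -> 28 -> 18 -> 19 -> 39 -> 1 -> 43 -> None


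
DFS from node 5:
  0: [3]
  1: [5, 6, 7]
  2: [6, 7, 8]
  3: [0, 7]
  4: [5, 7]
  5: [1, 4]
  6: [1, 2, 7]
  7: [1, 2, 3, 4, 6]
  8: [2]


Visit 5, push [4, 1]
Visit 1, push [7, 6]
Visit 6, push [7, 2]
Visit 2, push [8, 7]
Visit 7, push [4, 3]
Visit 3, push [0]
Visit 0, push []
Visit 4, push []
Visit 8, push []

DFS order: [5, 1, 6, 2, 7, 3, 0, 4, 8]


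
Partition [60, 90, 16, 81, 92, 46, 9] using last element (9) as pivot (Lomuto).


Pivot: 9
Place pivot at 0: [9, 90, 16, 81, 92, 46, 60]

Partitioned: [9, 90, 16, 81, 92, 46, 60]


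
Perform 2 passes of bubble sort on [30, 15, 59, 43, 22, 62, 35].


Initial: [30, 15, 59, 43, 22, 62, 35]
Pass 1: [15, 30, 43, 22, 59, 35, 62] (4 swaps)
Pass 2: [15, 30, 22, 43, 35, 59, 62] (2 swaps)

After 2 passes: [15, 30, 22, 43, 35, 59, 62]


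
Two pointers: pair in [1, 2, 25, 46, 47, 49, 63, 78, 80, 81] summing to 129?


lo=0(1)+hi=9(81)=82
lo=1(2)+hi=9(81)=83
lo=2(25)+hi=9(81)=106
lo=3(46)+hi=9(81)=127
lo=4(47)+hi=9(81)=128
lo=5(49)+hi=9(81)=130
lo=5(49)+hi=8(80)=129

Yes: 49+80=129


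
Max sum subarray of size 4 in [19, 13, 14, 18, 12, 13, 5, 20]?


[0:4]: 64
[1:5]: 57
[2:6]: 57
[3:7]: 48
[4:8]: 50

Max: 64 at [0:4]


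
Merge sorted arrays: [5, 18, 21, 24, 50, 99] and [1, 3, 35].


Take 1 from B
Take 3 from B
Take 5 from A
Take 18 from A
Take 21 from A
Take 24 from A
Take 35 from B

Merged: [1, 3, 5, 18, 21, 24, 35, 50, 99]


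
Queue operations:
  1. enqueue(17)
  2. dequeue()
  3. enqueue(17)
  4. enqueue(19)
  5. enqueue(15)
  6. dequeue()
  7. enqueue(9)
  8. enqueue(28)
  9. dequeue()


enqueue(17) -> [17]
dequeue()->17, []
enqueue(17) -> [17]
enqueue(19) -> [17, 19]
enqueue(15) -> [17, 19, 15]
dequeue()->17, [19, 15]
enqueue(9) -> [19, 15, 9]
enqueue(28) -> [19, 15, 9, 28]
dequeue()->19, [15, 9, 28]

Final queue: [15, 9, 28]


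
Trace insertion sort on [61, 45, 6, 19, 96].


Initial: [61, 45, 6, 19, 96]
Insert 45: [45, 61, 6, 19, 96]
Insert 6: [6, 45, 61, 19, 96]
Insert 19: [6, 19, 45, 61, 96]
Insert 96: [6, 19, 45, 61, 96]

Sorted: [6, 19, 45, 61, 96]


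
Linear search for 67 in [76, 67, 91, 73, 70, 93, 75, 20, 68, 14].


i=0: 76!=67
i=1: 67==67 found!

Found at 1, 2 comps


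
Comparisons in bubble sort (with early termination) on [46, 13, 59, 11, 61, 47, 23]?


Algorithm: bubble sort (with early termination)
Input: [46, 13, 59, 11, 61, 47, 23]
Sorted: [11, 13, 23, 46, 47, 59, 61]

20


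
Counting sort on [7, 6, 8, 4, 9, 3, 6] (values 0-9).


Input: [7, 6, 8, 4, 9, 3, 6]
Counts: [0, 0, 0, 1, 1, 0, 2, 1, 1, 1]

Sorted: [3, 4, 6, 6, 7, 8, 9]


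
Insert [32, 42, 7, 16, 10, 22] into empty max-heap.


Insert 32: [32]
Insert 42: [42, 32]
Insert 7: [42, 32, 7]
Insert 16: [42, 32, 7, 16]
Insert 10: [42, 32, 7, 16, 10]
Insert 22: [42, 32, 22, 16, 10, 7]

Final heap: [42, 32, 22, 16, 10, 7]


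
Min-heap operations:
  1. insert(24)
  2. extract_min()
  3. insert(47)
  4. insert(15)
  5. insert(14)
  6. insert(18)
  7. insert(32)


insert(24) -> [24]
extract_min()->24, []
insert(47) -> [47]
insert(15) -> [15, 47]
insert(14) -> [14, 47, 15]
insert(18) -> [14, 18, 15, 47]
insert(32) -> [14, 18, 15, 47, 32]

Final heap: [14, 18, 15, 47, 32]


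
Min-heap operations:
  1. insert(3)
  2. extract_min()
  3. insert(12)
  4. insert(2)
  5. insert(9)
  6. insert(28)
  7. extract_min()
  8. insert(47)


insert(3) -> [3]
extract_min()->3, []
insert(12) -> [12]
insert(2) -> [2, 12]
insert(9) -> [2, 12, 9]
insert(28) -> [2, 12, 9, 28]
extract_min()->2, [9, 12, 28]
insert(47) -> [9, 12, 28, 47]

Final heap: [9, 12, 28, 47]


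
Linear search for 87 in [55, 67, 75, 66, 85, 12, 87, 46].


i=0: 55!=87
i=1: 67!=87
i=2: 75!=87
i=3: 66!=87
i=4: 85!=87
i=5: 12!=87
i=6: 87==87 found!

Found at 6, 7 comps


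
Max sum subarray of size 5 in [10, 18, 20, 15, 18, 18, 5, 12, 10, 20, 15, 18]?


[0:5]: 81
[1:6]: 89
[2:7]: 76
[3:8]: 68
[4:9]: 63
[5:10]: 65
[6:11]: 62
[7:12]: 75

Max: 89 at [1:6]


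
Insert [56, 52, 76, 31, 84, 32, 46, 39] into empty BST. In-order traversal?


Insert 56: root
Insert 52: L from 56
Insert 76: R from 56
Insert 31: L from 56 -> L from 52
Insert 84: R from 56 -> R from 76
Insert 32: L from 56 -> L from 52 -> R from 31
Insert 46: L from 56 -> L from 52 -> R from 31 -> R from 32
Insert 39: L from 56 -> L from 52 -> R from 31 -> R from 32 -> L from 46

In-order: [31, 32, 39, 46, 52, 56, 76, 84]


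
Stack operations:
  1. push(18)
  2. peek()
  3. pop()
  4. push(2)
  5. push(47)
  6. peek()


push(18) -> [18]
peek()->18
pop()->18, []
push(2) -> [2]
push(47) -> [2, 47]
peek()->47

Final stack: [2, 47]


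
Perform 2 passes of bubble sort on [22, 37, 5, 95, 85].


Initial: [22, 37, 5, 95, 85]
Pass 1: [22, 5, 37, 85, 95] (2 swaps)
Pass 2: [5, 22, 37, 85, 95] (1 swaps)

After 2 passes: [5, 22, 37, 85, 95]


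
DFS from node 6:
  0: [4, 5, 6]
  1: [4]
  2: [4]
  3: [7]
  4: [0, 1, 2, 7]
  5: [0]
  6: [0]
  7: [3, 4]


Visit 6, push [0]
Visit 0, push [5, 4]
Visit 4, push [7, 2, 1]
Visit 1, push []
Visit 2, push []
Visit 7, push [3]
Visit 3, push []
Visit 5, push []

DFS order: [6, 0, 4, 1, 2, 7, 3, 5]


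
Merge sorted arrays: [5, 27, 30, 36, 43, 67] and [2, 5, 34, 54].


Take 2 from B
Take 5 from A
Take 5 from B
Take 27 from A
Take 30 from A
Take 34 from B
Take 36 from A
Take 43 from A
Take 54 from B

Merged: [2, 5, 5, 27, 30, 34, 36, 43, 54, 67]


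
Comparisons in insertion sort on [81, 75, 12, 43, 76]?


Algorithm: insertion sort
Input: [81, 75, 12, 43, 76]
Sorted: [12, 43, 75, 76, 81]

8


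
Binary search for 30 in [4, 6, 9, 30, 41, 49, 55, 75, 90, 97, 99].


Step 1: lo=0, hi=10, mid=5, val=49
Step 2: lo=0, hi=4, mid=2, val=9
Step 3: lo=3, hi=4, mid=3, val=30

Found at index 3


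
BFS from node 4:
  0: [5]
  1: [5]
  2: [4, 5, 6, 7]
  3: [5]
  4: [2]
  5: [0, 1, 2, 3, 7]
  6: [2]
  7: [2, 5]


Visit 4, enqueue [2]
Visit 2, enqueue [5, 6, 7]
Visit 5, enqueue [0, 1, 3]
Visit 6, enqueue []
Visit 7, enqueue []
Visit 0, enqueue []
Visit 1, enqueue []
Visit 3, enqueue []

BFS order: [4, 2, 5, 6, 7, 0, 1, 3]


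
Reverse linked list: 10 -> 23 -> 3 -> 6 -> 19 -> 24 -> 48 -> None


Step 1: curr=10, set curr.next=prev(None) | reversed so far: 10
Step 2: curr=23, set curr.next=prev(10) | reversed so far: 23 -> 10
Step 3: curr=3, set curr.next=prev(23) | reversed so far: 3 -> 23 -> 10
Step 4: curr=6, set curr.next=prev(3) | reversed so far: 6 -> 3 -> 23 -> 10
Step 5: curr=19, set curr.next=prev(6) | reversed so far: 19 -> 6 -> 3 -> 23 -> 10
Step 6: curr=24, set curr.next=prev(19) | reversed so far: 24 -> 19 -> 6 -> 3 -> 23 -> 10
Step 7: curr=48, set curr.next=prev(24) | reversed so far: 48 -> 24 -> 19 -> 6 -> 3 -> 23 -> 10

48 -> 24 -> 19 -> 6 -> 3 -> 23 -> 10 -> None


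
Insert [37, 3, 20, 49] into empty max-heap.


Insert 37: [37]
Insert 3: [37, 3]
Insert 20: [37, 3, 20]
Insert 49: [49, 37, 20, 3]

Final heap: [49, 37, 20, 3]


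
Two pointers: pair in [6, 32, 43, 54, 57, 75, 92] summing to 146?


lo=0(6)+hi=6(92)=98
lo=1(32)+hi=6(92)=124
lo=2(43)+hi=6(92)=135
lo=3(54)+hi=6(92)=146

Yes: 54+92=146


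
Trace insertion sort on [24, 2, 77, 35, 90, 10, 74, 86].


Initial: [24, 2, 77, 35, 90, 10, 74, 86]
Insert 2: [2, 24, 77, 35, 90, 10, 74, 86]
Insert 77: [2, 24, 77, 35, 90, 10, 74, 86]
Insert 35: [2, 24, 35, 77, 90, 10, 74, 86]
Insert 90: [2, 24, 35, 77, 90, 10, 74, 86]
Insert 10: [2, 10, 24, 35, 77, 90, 74, 86]
Insert 74: [2, 10, 24, 35, 74, 77, 90, 86]
Insert 86: [2, 10, 24, 35, 74, 77, 86, 90]

Sorted: [2, 10, 24, 35, 74, 77, 86, 90]


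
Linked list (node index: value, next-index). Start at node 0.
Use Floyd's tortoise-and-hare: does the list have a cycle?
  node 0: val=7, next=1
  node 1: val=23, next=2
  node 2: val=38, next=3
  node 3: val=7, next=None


Floyd's tortoise (slow, +1) and hare (fast, +2):
  init: slow=0, fast=0
  step 1: slow=1, fast=2
  step 2: fast 2->3->None, no cycle

Cycle: no


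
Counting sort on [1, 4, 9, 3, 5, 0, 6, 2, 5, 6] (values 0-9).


Input: [1, 4, 9, 3, 5, 0, 6, 2, 5, 6]
Counts: [1, 1, 1, 1, 1, 2, 2, 0, 0, 1]

Sorted: [0, 1, 2, 3, 4, 5, 5, 6, 6, 9]


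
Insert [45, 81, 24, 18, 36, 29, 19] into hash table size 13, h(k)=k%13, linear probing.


Insert 45: h=6 -> slot 6
Insert 81: h=3 -> slot 3
Insert 24: h=11 -> slot 11
Insert 18: h=5 -> slot 5
Insert 36: h=10 -> slot 10
Insert 29: h=3, 1 probes -> slot 4
Insert 19: h=6, 1 probes -> slot 7

Table: [None, None, None, 81, 29, 18, 45, 19, None, None, 36, 24, None]


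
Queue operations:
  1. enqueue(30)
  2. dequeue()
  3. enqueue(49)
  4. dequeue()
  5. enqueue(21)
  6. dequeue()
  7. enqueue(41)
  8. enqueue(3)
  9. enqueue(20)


enqueue(30) -> [30]
dequeue()->30, []
enqueue(49) -> [49]
dequeue()->49, []
enqueue(21) -> [21]
dequeue()->21, []
enqueue(41) -> [41]
enqueue(3) -> [41, 3]
enqueue(20) -> [41, 3, 20]

Final queue: [41, 3, 20]


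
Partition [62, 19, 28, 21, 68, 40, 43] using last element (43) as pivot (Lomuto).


Pivot: 43
  19 <= 43: swap -> [19, 62, 28, 21, 68, 40, 43]
  28 <= 43: swap -> [19, 28, 62, 21, 68, 40, 43]
  21 <= 43: swap -> [19, 28, 21, 62, 68, 40, 43]
  40 <= 43: swap -> [19, 28, 21, 40, 68, 62, 43]
Place pivot at 4: [19, 28, 21, 40, 43, 62, 68]

Partitioned: [19, 28, 21, 40, 43, 62, 68]


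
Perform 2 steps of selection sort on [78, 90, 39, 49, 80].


Initial: [78, 90, 39, 49, 80]
Step 1: min=39 at 2
  Swap: [39, 90, 78, 49, 80]
Step 2: min=49 at 3
  Swap: [39, 49, 78, 90, 80]

After 2 steps: [39, 49, 78, 90, 80]


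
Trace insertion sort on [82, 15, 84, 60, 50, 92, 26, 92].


Initial: [82, 15, 84, 60, 50, 92, 26, 92]
Insert 15: [15, 82, 84, 60, 50, 92, 26, 92]
Insert 84: [15, 82, 84, 60, 50, 92, 26, 92]
Insert 60: [15, 60, 82, 84, 50, 92, 26, 92]
Insert 50: [15, 50, 60, 82, 84, 92, 26, 92]
Insert 92: [15, 50, 60, 82, 84, 92, 26, 92]
Insert 26: [15, 26, 50, 60, 82, 84, 92, 92]
Insert 92: [15, 26, 50, 60, 82, 84, 92, 92]

Sorted: [15, 26, 50, 60, 82, 84, 92, 92]


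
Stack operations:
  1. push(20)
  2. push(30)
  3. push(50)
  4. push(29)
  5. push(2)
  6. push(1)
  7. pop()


push(20) -> [20]
push(30) -> [20, 30]
push(50) -> [20, 30, 50]
push(29) -> [20, 30, 50, 29]
push(2) -> [20, 30, 50, 29, 2]
push(1) -> [20, 30, 50, 29, 2, 1]
pop()->1, [20, 30, 50, 29, 2]

Final stack: [20, 30, 50, 29, 2]


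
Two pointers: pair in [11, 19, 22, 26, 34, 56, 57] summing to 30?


lo=0(11)+hi=6(57)=68
lo=0(11)+hi=5(56)=67
lo=0(11)+hi=4(34)=45
lo=0(11)+hi=3(26)=37
lo=0(11)+hi=2(22)=33
lo=0(11)+hi=1(19)=30

Yes: 11+19=30


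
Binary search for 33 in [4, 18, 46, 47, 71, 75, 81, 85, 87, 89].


Step 1: lo=0, hi=9, mid=4, val=71
Step 2: lo=0, hi=3, mid=1, val=18
Step 3: lo=2, hi=3, mid=2, val=46

Not found


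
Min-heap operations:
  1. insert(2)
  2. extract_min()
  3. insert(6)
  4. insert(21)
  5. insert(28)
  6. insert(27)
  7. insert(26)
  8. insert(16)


insert(2) -> [2]
extract_min()->2, []
insert(6) -> [6]
insert(21) -> [6, 21]
insert(28) -> [6, 21, 28]
insert(27) -> [6, 21, 28, 27]
insert(26) -> [6, 21, 28, 27, 26]
insert(16) -> [6, 21, 16, 27, 26, 28]

Final heap: [6, 21, 16, 27, 26, 28]


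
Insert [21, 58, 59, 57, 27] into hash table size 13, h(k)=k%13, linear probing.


Insert 21: h=8 -> slot 8
Insert 58: h=6 -> slot 6
Insert 59: h=7 -> slot 7
Insert 57: h=5 -> slot 5
Insert 27: h=1 -> slot 1

Table: [None, 27, None, None, None, 57, 58, 59, 21, None, None, None, None]


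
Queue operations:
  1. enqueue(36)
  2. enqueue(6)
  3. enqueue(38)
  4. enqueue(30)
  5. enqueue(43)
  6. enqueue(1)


enqueue(36) -> [36]
enqueue(6) -> [36, 6]
enqueue(38) -> [36, 6, 38]
enqueue(30) -> [36, 6, 38, 30]
enqueue(43) -> [36, 6, 38, 30, 43]
enqueue(1) -> [36, 6, 38, 30, 43, 1]

Final queue: [36, 6, 38, 30, 43, 1]


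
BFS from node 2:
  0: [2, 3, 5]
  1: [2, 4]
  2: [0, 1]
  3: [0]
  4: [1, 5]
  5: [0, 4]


Visit 2, enqueue [0, 1]
Visit 0, enqueue [3, 5]
Visit 1, enqueue [4]
Visit 3, enqueue []
Visit 5, enqueue []
Visit 4, enqueue []

BFS order: [2, 0, 1, 3, 5, 4]


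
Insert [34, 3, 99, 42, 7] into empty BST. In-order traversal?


Insert 34: root
Insert 3: L from 34
Insert 99: R from 34
Insert 42: R from 34 -> L from 99
Insert 7: L from 34 -> R from 3

In-order: [3, 7, 34, 42, 99]


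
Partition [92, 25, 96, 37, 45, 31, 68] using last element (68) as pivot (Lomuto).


Pivot: 68
  25 <= 68: swap -> [25, 92, 96, 37, 45, 31, 68]
  37 <= 68: swap -> [25, 37, 96, 92, 45, 31, 68]
  45 <= 68: swap -> [25, 37, 45, 92, 96, 31, 68]
  31 <= 68: swap -> [25, 37, 45, 31, 96, 92, 68]
Place pivot at 4: [25, 37, 45, 31, 68, 92, 96]

Partitioned: [25, 37, 45, 31, 68, 92, 96]


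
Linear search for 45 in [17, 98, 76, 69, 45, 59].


i=0: 17!=45
i=1: 98!=45
i=2: 76!=45
i=3: 69!=45
i=4: 45==45 found!

Found at 4, 5 comps


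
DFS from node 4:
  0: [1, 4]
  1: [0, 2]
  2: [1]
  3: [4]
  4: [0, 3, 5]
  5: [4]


Visit 4, push [5, 3, 0]
Visit 0, push [1]
Visit 1, push [2]
Visit 2, push []
Visit 3, push []
Visit 5, push []

DFS order: [4, 0, 1, 2, 3, 5]


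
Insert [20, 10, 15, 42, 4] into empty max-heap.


Insert 20: [20]
Insert 10: [20, 10]
Insert 15: [20, 10, 15]
Insert 42: [42, 20, 15, 10]
Insert 4: [42, 20, 15, 10, 4]

Final heap: [42, 20, 15, 10, 4]


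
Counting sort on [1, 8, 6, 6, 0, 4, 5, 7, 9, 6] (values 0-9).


Input: [1, 8, 6, 6, 0, 4, 5, 7, 9, 6]
Counts: [1, 1, 0, 0, 1, 1, 3, 1, 1, 1]

Sorted: [0, 1, 4, 5, 6, 6, 6, 7, 8, 9]


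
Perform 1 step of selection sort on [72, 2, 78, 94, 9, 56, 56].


Initial: [72, 2, 78, 94, 9, 56, 56]
Step 1: min=2 at 1
  Swap: [2, 72, 78, 94, 9, 56, 56]

After 1 step: [2, 72, 78, 94, 9, 56, 56]


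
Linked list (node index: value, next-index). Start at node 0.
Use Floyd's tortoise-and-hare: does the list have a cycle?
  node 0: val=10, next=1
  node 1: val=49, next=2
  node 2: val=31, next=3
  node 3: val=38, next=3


Floyd's tortoise (slow, +1) and hare (fast, +2):
  init: slow=0, fast=0
  step 1: slow=1, fast=2
  step 2: slow=2, fast=3
  step 3: slow=3, fast=3
  slow == fast at node 3: cycle detected

Cycle: yes


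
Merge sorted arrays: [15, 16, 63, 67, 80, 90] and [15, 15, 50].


Take 15 from A
Take 15 from B
Take 15 from B
Take 16 from A
Take 50 from B

Merged: [15, 15, 15, 16, 50, 63, 67, 80, 90]


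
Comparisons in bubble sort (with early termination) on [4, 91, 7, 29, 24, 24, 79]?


Algorithm: bubble sort (with early termination)
Input: [4, 91, 7, 29, 24, 24, 79]
Sorted: [4, 7, 24, 24, 29, 79, 91]

15


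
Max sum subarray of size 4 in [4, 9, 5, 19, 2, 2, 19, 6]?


[0:4]: 37
[1:5]: 35
[2:6]: 28
[3:7]: 42
[4:8]: 29

Max: 42 at [3:7]


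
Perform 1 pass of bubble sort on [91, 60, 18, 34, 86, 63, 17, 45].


Initial: [91, 60, 18, 34, 86, 63, 17, 45]
Pass 1: [60, 18, 34, 86, 63, 17, 45, 91] (7 swaps)

After 1 pass: [60, 18, 34, 86, 63, 17, 45, 91]


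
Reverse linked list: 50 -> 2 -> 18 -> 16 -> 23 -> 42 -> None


Step 1: curr=50, set curr.next=prev(None) | reversed so far: 50
Step 2: curr=2, set curr.next=prev(50) | reversed so far: 2 -> 50
Step 3: curr=18, set curr.next=prev(2) | reversed so far: 18 -> 2 -> 50
Step 4: curr=16, set curr.next=prev(18) | reversed so far: 16 -> 18 -> 2 -> 50
Step 5: curr=23, set curr.next=prev(16) | reversed so far: 23 -> 16 -> 18 -> 2 -> 50
Step 6: curr=42, set curr.next=prev(23) | reversed so far: 42 -> 23 -> 16 -> 18 -> 2 -> 50

42 -> 23 -> 16 -> 18 -> 2 -> 50 -> None


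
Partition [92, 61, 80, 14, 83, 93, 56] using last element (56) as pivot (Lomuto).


Pivot: 56
  14 <= 56: swap -> [14, 61, 80, 92, 83, 93, 56]
Place pivot at 1: [14, 56, 80, 92, 83, 93, 61]

Partitioned: [14, 56, 80, 92, 83, 93, 61]


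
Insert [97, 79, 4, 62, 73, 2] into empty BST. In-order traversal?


Insert 97: root
Insert 79: L from 97
Insert 4: L from 97 -> L from 79
Insert 62: L from 97 -> L from 79 -> R from 4
Insert 73: L from 97 -> L from 79 -> R from 4 -> R from 62
Insert 2: L from 97 -> L from 79 -> L from 4

In-order: [2, 4, 62, 73, 79, 97]


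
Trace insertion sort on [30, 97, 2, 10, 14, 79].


Initial: [30, 97, 2, 10, 14, 79]
Insert 97: [30, 97, 2, 10, 14, 79]
Insert 2: [2, 30, 97, 10, 14, 79]
Insert 10: [2, 10, 30, 97, 14, 79]
Insert 14: [2, 10, 14, 30, 97, 79]
Insert 79: [2, 10, 14, 30, 79, 97]

Sorted: [2, 10, 14, 30, 79, 97]


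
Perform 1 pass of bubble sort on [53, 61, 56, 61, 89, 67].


Initial: [53, 61, 56, 61, 89, 67]
Pass 1: [53, 56, 61, 61, 67, 89] (2 swaps)

After 1 pass: [53, 56, 61, 61, 67, 89]


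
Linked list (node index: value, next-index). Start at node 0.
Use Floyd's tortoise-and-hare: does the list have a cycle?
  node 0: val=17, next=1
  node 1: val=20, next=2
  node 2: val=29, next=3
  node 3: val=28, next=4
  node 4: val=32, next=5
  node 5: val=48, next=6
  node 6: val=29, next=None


Floyd's tortoise (slow, +1) and hare (fast, +2):
  init: slow=0, fast=0
  step 1: slow=1, fast=2
  step 2: slow=2, fast=4
  step 3: slow=3, fast=6
  step 4: fast -> None, no cycle

Cycle: no


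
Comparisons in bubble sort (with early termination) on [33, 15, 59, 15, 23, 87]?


Algorithm: bubble sort (with early termination)
Input: [33, 15, 59, 15, 23, 87]
Sorted: [15, 15, 23, 33, 59, 87]

12


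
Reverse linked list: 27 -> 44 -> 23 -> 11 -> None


Step 1: curr=27, set curr.next=prev(None) | reversed so far: 27
Step 2: curr=44, set curr.next=prev(27) | reversed so far: 44 -> 27
Step 3: curr=23, set curr.next=prev(44) | reversed so far: 23 -> 44 -> 27
Step 4: curr=11, set curr.next=prev(23) | reversed so far: 11 -> 23 -> 44 -> 27

11 -> 23 -> 44 -> 27 -> None


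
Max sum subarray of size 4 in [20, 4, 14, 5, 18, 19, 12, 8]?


[0:4]: 43
[1:5]: 41
[2:6]: 56
[3:7]: 54
[4:8]: 57

Max: 57 at [4:8]


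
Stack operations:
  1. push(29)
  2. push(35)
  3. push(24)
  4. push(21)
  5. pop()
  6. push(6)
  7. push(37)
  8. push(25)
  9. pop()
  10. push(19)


push(29) -> [29]
push(35) -> [29, 35]
push(24) -> [29, 35, 24]
push(21) -> [29, 35, 24, 21]
pop()->21, [29, 35, 24]
push(6) -> [29, 35, 24, 6]
push(37) -> [29, 35, 24, 6, 37]
push(25) -> [29, 35, 24, 6, 37, 25]
pop()->25, [29, 35, 24, 6, 37]
push(19) -> [29, 35, 24, 6, 37, 19]

Final stack: [29, 35, 24, 6, 37, 19]


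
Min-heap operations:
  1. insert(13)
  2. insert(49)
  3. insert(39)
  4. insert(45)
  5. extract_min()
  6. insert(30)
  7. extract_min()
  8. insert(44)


insert(13) -> [13]
insert(49) -> [13, 49]
insert(39) -> [13, 49, 39]
insert(45) -> [13, 45, 39, 49]
extract_min()->13, [39, 45, 49]
insert(30) -> [30, 39, 49, 45]
extract_min()->30, [39, 45, 49]
insert(44) -> [39, 44, 49, 45]

Final heap: [39, 44, 49, 45]


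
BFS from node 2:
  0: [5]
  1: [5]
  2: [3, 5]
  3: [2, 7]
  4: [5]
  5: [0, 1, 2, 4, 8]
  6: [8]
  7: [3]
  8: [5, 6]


Visit 2, enqueue [3, 5]
Visit 3, enqueue [7]
Visit 5, enqueue [0, 1, 4, 8]
Visit 7, enqueue []
Visit 0, enqueue []
Visit 1, enqueue []
Visit 4, enqueue []
Visit 8, enqueue [6]
Visit 6, enqueue []

BFS order: [2, 3, 5, 7, 0, 1, 4, 8, 6]


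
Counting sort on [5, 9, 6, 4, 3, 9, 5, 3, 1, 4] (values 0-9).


Input: [5, 9, 6, 4, 3, 9, 5, 3, 1, 4]
Counts: [0, 1, 0, 2, 2, 2, 1, 0, 0, 2]

Sorted: [1, 3, 3, 4, 4, 5, 5, 6, 9, 9]


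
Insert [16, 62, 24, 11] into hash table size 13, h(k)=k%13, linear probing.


Insert 16: h=3 -> slot 3
Insert 62: h=10 -> slot 10
Insert 24: h=11 -> slot 11
Insert 11: h=11, 1 probes -> slot 12

Table: [None, None, None, 16, None, None, None, None, None, None, 62, 24, 11]


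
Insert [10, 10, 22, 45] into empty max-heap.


Insert 10: [10]
Insert 10: [10, 10]
Insert 22: [22, 10, 10]
Insert 45: [45, 22, 10, 10]

Final heap: [45, 22, 10, 10]


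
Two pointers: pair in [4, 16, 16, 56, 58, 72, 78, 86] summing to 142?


lo=0(4)+hi=7(86)=90
lo=1(16)+hi=7(86)=102
lo=2(16)+hi=7(86)=102
lo=3(56)+hi=7(86)=142

Yes: 56+86=142


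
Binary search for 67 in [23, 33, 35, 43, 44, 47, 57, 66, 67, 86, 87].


Step 1: lo=0, hi=10, mid=5, val=47
Step 2: lo=6, hi=10, mid=8, val=67

Found at index 8


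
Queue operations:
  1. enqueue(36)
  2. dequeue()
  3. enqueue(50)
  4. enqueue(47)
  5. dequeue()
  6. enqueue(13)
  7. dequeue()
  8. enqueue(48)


enqueue(36) -> [36]
dequeue()->36, []
enqueue(50) -> [50]
enqueue(47) -> [50, 47]
dequeue()->50, [47]
enqueue(13) -> [47, 13]
dequeue()->47, [13]
enqueue(48) -> [13, 48]

Final queue: [13, 48]


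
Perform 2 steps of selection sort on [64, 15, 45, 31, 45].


Initial: [64, 15, 45, 31, 45]
Step 1: min=15 at 1
  Swap: [15, 64, 45, 31, 45]
Step 2: min=31 at 3
  Swap: [15, 31, 45, 64, 45]

After 2 steps: [15, 31, 45, 64, 45]


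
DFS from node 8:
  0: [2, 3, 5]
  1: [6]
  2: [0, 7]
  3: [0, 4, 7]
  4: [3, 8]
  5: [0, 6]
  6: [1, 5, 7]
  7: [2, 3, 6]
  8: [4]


Visit 8, push [4]
Visit 4, push [3]
Visit 3, push [7, 0]
Visit 0, push [5, 2]
Visit 2, push [7]
Visit 7, push [6]
Visit 6, push [5, 1]
Visit 1, push []
Visit 5, push []

DFS order: [8, 4, 3, 0, 2, 7, 6, 1, 5]


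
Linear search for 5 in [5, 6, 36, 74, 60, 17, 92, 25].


i=0: 5==5 found!

Found at 0, 1 comps


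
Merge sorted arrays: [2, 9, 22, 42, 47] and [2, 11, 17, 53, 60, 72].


Take 2 from A
Take 2 from B
Take 9 from A
Take 11 from B
Take 17 from B
Take 22 from A
Take 42 from A
Take 47 from A

Merged: [2, 2, 9, 11, 17, 22, 42, 47, 53, 60, 72]


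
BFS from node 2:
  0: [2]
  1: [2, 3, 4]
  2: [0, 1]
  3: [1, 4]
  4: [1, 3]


Visit 2, enqueue [0, 1]
Visit 0, enqueue []
Visit 1, enqueue [3, 4]
Visit 3, enqueue []
Visit 4, enqueue []

BFS order: [2, 0, 1, 3, 4]


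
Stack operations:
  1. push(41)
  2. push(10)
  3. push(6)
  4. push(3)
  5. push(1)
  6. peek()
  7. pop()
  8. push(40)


push(41) -> [41]
push(10) -> [41, 10]
push(6) -> [41, 10, 6]
push(3) -> [41, 10, 6, 3]
push(1) -> [41, 10, 6, 3, 1]
peek()->1
pop()->1, [41, 10, 6, 3]
push(40) -> [41, 10, 6, 3, 40]

Final stack: [41, 10, 6, 3, 40]


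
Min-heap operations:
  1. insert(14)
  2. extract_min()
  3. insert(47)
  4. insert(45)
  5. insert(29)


insert(14) -> [14]
extract_min()->14, []
insert(47) -> [47]
insert(45) -> [45, 47]
insert(29) -> [29, 47, 45]

Final heap: [29, 47, 45]


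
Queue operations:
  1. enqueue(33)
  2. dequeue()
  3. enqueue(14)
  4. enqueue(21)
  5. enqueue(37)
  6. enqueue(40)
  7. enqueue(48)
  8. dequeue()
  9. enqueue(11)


enqueue(33) -> [33]
dequeue()->33, []
enqueue(14) -> [14]
enqueue(21) -> [14, 21]
enqueue(37) -> [14, 21, 37]
enqueue(40) -> [14, 21, 37, 40]
enqueue(48) -> [14, 21, 37, 40, 48]
dequeue()->14, [21, 37, 40, 48]
enqueue(11) -> [21, 37, 40, 48, 11]

Final queue: [21, 37, 40, 48, 11]


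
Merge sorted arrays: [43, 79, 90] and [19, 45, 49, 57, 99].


Take 19 from B
Take 43 from A
Take 45 from B
Take 49 from B
Take 57 from B
Take 79 from A
Take 90 from A

Merged: [19, 43, 45, 49, 57, 79, 90, 99]


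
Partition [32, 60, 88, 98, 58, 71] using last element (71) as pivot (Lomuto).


Pivot: 71
  32 <= 71: advance i (no swap)
  60 <= 71: advance i (no swap)
  58 <= 71: swap -> [32, 60, 58, 98, 88, 71]
Place pivot at 3: [32, 60, 58, 71, 88, 98]

Partitioned: [32, 60, 58, 71, 88, 98]


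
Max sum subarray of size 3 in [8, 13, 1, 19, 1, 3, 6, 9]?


[0:3]: 22
[1:4]: 33
[2:5]: 21
[3:6]: 23
[4:7]: 10
[5:8]: 18

Max: 33 at [1:4]


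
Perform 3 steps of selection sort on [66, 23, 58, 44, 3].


Initial: [66, 23, 58, 44, 3]
Step 1: min=3 at 4
  Swap: [3, 23, 58, 44, 66]
Step 2: min=23 at 1
  Swap: [3, 23, 58, 44, 66]
Step 3: min=44 at 3
  Swap: [3, 23, 44, 58, 66]

After 3 steps: [3, 23, 44, 58, 66]


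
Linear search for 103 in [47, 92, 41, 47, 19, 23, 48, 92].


i=0: 47!=103
i=1: 92!=103
i=2: 41!=103
i=3: 47!=103
i=4: 19!=103
i=5: 23!=103
i=6: 48!=103
i=7: 92!=103

Not found, 8 comps


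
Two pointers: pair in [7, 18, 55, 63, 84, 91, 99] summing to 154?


lo=0(7)+hi=6(99)=106
lo=1(18)+hi=6(99)=117
lo=2(55)+hi=6(99)=154

Yes: 55+99=154


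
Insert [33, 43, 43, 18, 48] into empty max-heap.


Insert 33: [33]
Insert 43: [43, 33]
Insert 43: [43, 33, 43]
Insert 18: [43, 33, 43, 18]
Insert 48: [48, 43, 43, 18, 33]

Final heap: [48, 43, 43, 18, 33]


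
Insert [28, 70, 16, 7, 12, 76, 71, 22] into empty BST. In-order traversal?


Insert 28: root
Insert 70: R from 28
Insert 16: L from 28
Insert 7: L from 28 -> L from 16
Insert 12: L from 28 -> L from 16 -> R from 7
Insert 76: R from 28 -> R from 70
Insert 71: R from 28 -> R from 70 -> L from 76
Insert 22: L from 28 -> R from 16

In-order: [7, 12, 16, 22, 28, 70, 71, 76]


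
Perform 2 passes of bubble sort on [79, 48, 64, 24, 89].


Initial: [79, 48, 64, 24, 89]
Pass 1: [48, 64, 24, 79, 89] (3 swaps)
Pass 2: [48, 24, 64, 79, 89] (1 swaps)

After 2 passes: [48, 24, 64, 79, 89]


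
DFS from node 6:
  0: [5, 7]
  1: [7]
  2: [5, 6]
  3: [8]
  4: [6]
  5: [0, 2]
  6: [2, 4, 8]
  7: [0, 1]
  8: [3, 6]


Visit 6, push [8, 4, 2]
Visit 2, push [5]
Visit 5, push [0]
Visit 0, push [7]
Visit 7, push [1]
Visit 1, push []
Visit 4, push []
Visit 8, push [3]
Visit 3, push []

DFS order: [6, 2, 5, 0, 7, 1, 4, 8, 3]


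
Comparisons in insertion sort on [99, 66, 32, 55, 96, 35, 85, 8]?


Algorithm: insertion sort
Input: [99, 66, 32, 55, 96, 35, 85, 8]
Sorted: [8, 32, 35, 55, 66, 85, 96, 99]

23


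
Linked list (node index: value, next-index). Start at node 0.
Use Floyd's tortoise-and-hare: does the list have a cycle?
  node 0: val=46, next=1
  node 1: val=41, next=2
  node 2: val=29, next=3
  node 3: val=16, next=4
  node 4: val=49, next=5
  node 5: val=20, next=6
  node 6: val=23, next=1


Floyd's tortoise (slow, +1) and hare (fast, +2):
  init: slow=0, fast=0
  step 1: slow=1, fast=2
  step 2: slow=2, fast=4
  step 3: slow=3, fast=6
  step 4: slow=4, fast=2
  step 5: slow=5, fast=4
  step 6: slow=6, fast=6
  slow == fast at node 6: cycle detected

Cycle: yes


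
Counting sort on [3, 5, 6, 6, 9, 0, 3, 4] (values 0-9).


Input: [3, 5, 6, 6, 9, 0, 3, 4]
Counts: [1, 0, 0, 2, 1, 1, 2, 0, 0, 1]

Sorted: [0, 3, 3, 4, 5, 6, 6, 9]


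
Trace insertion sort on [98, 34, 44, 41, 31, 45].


Initial: [98, 34, 44, 41, 31, 45]
Insert 34: [34, 98, 44, 41, 31, 45]
Insert 44: [34, 44, 98, 41, 31, 45]
Insert 41: [34, 41, 44, 98, 31, 45]
Insert 31: [31, 34, 41, 44, 98, 45]
Insert 45: [31, 34, 41, 44, 45, 98]

Sorted: [31, 34, 41, 44, 45, 98]


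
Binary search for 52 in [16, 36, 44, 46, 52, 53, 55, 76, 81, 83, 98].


Step 1: lo=0, hi=10, mid=5, val=53
Step 2: lo=0, hi=4, mid=2, val=44
Step 3: lo=3, hi=4, mid=3, val=46
Step 4: lo=4, hi=4, mid=4, val=52

Found at index 4


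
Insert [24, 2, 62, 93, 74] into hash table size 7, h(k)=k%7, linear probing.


Insert 24: h=3 -> slot 3
Insert 2: h=2 -> slot 2
Insert 62: h=6 -> slot 6
Insert 93: h=2, 2 probes -> slot 4
Insert 74: h=4, 1 probes -> slot 5

Table: [None, None, 2, 24, 93, 74, 62]


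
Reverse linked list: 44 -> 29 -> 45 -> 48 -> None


Step 1: curr=44, set curr.next=prev(None) | reversed so far: 44
Step 2: curr=29, set curr.next=prev(44) | reversed so far: 29 -> 44
Step 3: curr=45, set curr.next=prev(29) | reversed so far: 45 -> 29 -> 44
Step 4: curr=48, set curr.next=prev(45) | reversed so far: 48 -> 45 -> 29 -> 44

48 -> 45 -> 29 -> 44 -> None


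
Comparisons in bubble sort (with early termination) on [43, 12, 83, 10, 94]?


Algorithm: bubble sort (with early termination)
Input: [43, 12, 83, 10, 94]
Sorted: [10, 12, 43, 83, 94]

10


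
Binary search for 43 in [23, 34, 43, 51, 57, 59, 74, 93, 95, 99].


Step 1: lo=0, hi=9, mid=4, val=57
Step 2: lo=0, hi=3, mid=1, val=34
Step 3: lo=2, hi=3, mid=2, val=43

Found at index 2


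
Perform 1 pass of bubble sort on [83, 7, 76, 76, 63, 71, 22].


Initial: [83, 7, 76, 76, 63, 71, 22]
Pass 1: [7, 76, 76, 63, 71, 22, 83] (6 swaps)

After 1 pass: [7, 76, 76, 63, 71, 22, 83]


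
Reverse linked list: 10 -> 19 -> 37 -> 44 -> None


Step 1: curr=10, set curr.next=prev(None) | reversed so far: 10
Step 2: curr=19, set curr.next=prev(10) | reversed so far: 19 -> 10
Step 3: curr=37, set curr.next=prev(19) | reversed so far: 37 -> 19 -> 10
Step 4: curr=44, set curr.next=prev(37) | reversed so far: 44 -> 37 -> 19 -> 10

44 -> 37 -> 19 -> 10 -> None


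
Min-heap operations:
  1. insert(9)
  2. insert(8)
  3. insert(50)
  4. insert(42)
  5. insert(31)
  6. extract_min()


insert(9) -> [9]
insert(8) -> [8, 9]
insert(50) -> [8, 9, 50]
insert(42) -> [8, 9, 50, 42]
insert(31) -> [8, 9, 50, 42, 31]
extract_min()->8, [9, 31, 50, 42]

Final heap: [9, 31, 50, 42]


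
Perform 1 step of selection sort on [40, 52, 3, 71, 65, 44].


Initial: [40, 52, 3, 71, 65, 44]
Step 1: min=3 at 2
  Swap: [3, 52, 40, 71, 65, 44]

After 1 step: [3, 52, 40, 71, 65, 44]


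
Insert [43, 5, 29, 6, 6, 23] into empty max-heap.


Insert 43: [43]
Insert 5: [43, 5]
Insert 29: [43, 5, 29]
Insert 6: [43, 6, 29, 5]
Insert 6: [43, 6, 29, 5, 6]
Insert 23: [43, 6, 29, 5, 6, 23]

Final heap: [43, 6, 29, 5, 6, 23]


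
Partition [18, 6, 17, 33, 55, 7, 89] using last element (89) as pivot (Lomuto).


Pivot: 89
  18 <= 89: advance i (no swap)
  6 <= 89: advance i (no swap)
  17 <= 89: advance i (no swap)
  33 <= 89: advance i (no swap)
  55 <= 89: advance i (no swap)
  7 <= 89: advance i (no swap)
Place pivot at 6: [18, 6, 17, 33, 55, 7, 89]

Partitioned: [18, 6, 17, 33, 55, 7, 89]


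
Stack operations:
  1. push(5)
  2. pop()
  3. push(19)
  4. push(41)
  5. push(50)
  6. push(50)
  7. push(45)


push(5) -> [5]
pop()->5, []
push(19) -> [19]
push(41) -> [19, 41]
push(50) -> [19, 41, 50]
push(50) -> [19, 41, 50, 50]
push(45) -> [19, 41, 50, 50, 45]

Final stack: [19, 41, 50, 50, 45]


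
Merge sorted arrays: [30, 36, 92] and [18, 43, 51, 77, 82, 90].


Take 18 from B
Take 30 from A
Take 36 from A
Take 43 from B
Take 51 from B
Take 77 from B
Take 82 from B
Take 90 from B

Merged: [18, 30, 36, 43, 51, 77, 82, 90, 92]


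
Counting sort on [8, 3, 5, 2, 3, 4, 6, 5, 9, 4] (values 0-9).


Input: [8, 3, 5, 2, 3, 4, 6, 5, 9, 4]
Counts: [0, 0, 1, 2, 2, 2, 1, 0, 1, 1]

Sorted: [2, 3, 3, 4, 4, 5, 5, 6, 8, 9]


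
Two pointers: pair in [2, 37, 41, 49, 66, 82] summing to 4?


lo=0(2)+hi=5(82)=84
lo=0(2)+hi=4(66)=68
lo=0(2)+hi=3(49)=51
lo=0(2)+hi=2(41)=43
lo=0(2)+hi=1(37)=39

No pair found


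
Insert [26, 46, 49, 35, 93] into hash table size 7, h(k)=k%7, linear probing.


Insert 26: h=5 -> slot 5
Insert 46: h=4 -> slot 4
Insert 49: h=0 -> slot 0
Insert 35: h=0, 1 probes -> slot 1
Insert 93: h=2 -> slot 2

Table: [49, 35, 93, None, 46, 26, None]
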